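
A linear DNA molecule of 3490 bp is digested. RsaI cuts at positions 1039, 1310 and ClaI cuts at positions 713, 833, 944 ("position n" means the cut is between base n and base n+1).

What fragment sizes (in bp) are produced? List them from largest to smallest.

2180, 713, 271, 120, 111, 95 bp

Combined cut positions (sorted): 713, 833, 944, 1039, 1310.
Linear molecule, 5 cuts → 6 fragments:
  713 − 0 = 713 bp
  833 − 713 = 120 bp
  944 − 833 = 111 bp
  1039 − 944 = 95 bp
  1310 − 1039 = 271 bp
  3490 − 1310 = 2180 bp
Sorted largest to smallest: 2180, 713, 271, 120, 111, 95 bp.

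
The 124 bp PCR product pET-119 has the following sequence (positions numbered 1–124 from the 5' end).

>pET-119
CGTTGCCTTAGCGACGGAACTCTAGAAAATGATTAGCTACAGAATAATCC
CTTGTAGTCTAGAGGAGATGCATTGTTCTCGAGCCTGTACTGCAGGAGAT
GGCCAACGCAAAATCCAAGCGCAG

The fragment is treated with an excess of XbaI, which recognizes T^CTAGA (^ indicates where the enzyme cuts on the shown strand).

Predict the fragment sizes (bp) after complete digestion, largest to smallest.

XbaI sites (TCTAGA) start at positions 21, 58.
XbaI cuts after the first base of each site, so after positions 21, 58.
Linear molecule, 2 cuts → 3 fragments:
  1–21 → 21 bp
  22–58 → 37 bp
  59–124 → 66 bp
Sorted largest to smallest: 66, 37, 21 bp.

66, 37, 21 bp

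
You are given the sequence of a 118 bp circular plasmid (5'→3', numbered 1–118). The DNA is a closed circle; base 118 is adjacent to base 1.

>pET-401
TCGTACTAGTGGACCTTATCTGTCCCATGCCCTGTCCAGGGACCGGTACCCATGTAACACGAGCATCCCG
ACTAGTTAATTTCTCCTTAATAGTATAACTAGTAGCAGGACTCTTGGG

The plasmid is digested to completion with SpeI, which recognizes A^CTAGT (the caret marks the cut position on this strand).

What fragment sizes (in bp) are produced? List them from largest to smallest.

SpeI sites (ACTAGT) start at positions 5, 71, 98.
SpeI cuts after the first base of each site, so after positions 5, 71, 98.
Circular molecule, 3 cuts → 3 fragments:
  6–71 → 66 bp
  72–98 → 27 bp
  99–118 then 1–5 → 20 + 5 = 25 bp
Sorted largest to smallest: 66, 27, 25 bp.

66, 27, 25 bp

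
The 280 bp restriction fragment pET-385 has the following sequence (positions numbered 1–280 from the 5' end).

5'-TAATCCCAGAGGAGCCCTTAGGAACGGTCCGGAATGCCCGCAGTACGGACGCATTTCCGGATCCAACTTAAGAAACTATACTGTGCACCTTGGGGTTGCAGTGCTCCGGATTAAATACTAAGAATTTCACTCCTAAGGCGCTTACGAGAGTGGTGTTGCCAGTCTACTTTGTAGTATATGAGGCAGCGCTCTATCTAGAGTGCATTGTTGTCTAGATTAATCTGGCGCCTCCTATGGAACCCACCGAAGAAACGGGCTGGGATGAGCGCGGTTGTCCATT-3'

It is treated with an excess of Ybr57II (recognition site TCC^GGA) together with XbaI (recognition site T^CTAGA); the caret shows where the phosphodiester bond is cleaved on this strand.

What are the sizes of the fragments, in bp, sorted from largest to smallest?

87, 69, 49, 30, 28, 17 bp

Ybr57II sites (TCCGGA) start at positions 28, 56, 105.
Ybr57II cuts after base 3 of each site, so after positions 30, 58, 107.
XbaI sites (TCTAGA) start at positions 194, 211.
XbaI cuts after the first base of each site, so after positions 194, 211.
Combined cut positions: 30, 58, 107, 194, 211.
Linear molecule, 5 cuts → 6 fragments:
  1–30 → 30 bp
  31–58 → 28 bp
  59–107 → 49 bp
  108–194 → 87 bp
  195–211 → 17 bp
  212–280 → 69 bp
Sorted largest to smallest: 87, 69, 49, 30, 28, 17 bp.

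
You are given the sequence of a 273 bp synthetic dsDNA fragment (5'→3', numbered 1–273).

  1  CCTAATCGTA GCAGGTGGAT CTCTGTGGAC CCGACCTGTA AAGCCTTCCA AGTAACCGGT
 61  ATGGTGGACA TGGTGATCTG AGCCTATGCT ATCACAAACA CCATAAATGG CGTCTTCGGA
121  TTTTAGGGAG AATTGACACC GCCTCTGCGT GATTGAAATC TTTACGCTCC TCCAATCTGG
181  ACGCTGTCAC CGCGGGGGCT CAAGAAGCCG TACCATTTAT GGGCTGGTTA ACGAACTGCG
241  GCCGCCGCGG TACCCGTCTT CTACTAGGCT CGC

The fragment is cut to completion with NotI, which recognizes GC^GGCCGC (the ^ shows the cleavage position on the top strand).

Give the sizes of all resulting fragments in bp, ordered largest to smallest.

239, 34 bp

The NotI site (GCGGCCGC) starts at position 238.
NotI cuts after base 2 of each site, so after position 239.
Linear molecule, 1 cut → 2 fragments:
  1–239 → 239 bp
  240–273 → 34 bp
Sorted largest to smallest: 239, 34 bp.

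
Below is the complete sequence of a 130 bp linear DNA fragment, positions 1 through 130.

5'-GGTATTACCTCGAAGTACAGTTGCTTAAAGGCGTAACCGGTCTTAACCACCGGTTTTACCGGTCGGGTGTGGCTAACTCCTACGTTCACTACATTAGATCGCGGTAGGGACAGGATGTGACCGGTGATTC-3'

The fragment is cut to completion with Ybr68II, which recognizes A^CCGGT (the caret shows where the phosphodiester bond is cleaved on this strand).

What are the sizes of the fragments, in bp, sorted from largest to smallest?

Ybr68II sites (ACCGGT) start at positions 36, 49, 58, 120.
Ybr68II cuts after the first base of each site, so after positions 36, 49, 58, 120.
Linear molecule, 4 cuts → 5 fragments:
  1–36 → 36 bp
  37–49 → 13 bp
  50–58 → 9 bp
  59–120 → 62 bp
  121–130 → 10 bp
Sorted largest to smallest: 62, 36, 13, 10, 9 bp.

62, 36, 13, 10, 9 bp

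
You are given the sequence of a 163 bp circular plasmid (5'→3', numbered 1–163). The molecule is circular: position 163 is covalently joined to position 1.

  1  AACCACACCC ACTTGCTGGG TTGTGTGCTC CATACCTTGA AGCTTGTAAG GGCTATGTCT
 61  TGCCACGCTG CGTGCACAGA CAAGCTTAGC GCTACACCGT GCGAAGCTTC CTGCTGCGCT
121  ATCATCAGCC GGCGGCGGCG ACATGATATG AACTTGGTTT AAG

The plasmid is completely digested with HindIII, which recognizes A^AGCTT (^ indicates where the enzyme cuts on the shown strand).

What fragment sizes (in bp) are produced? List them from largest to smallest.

HindIII sites (AAGCTT) start at positions 40, 82, 104.
HindIII cuts after the first base of each site, so after positions 40, 82, 104.
Circular molecule, 3 cuts → 3 fragments:
  41–82 → 42 bp
  83–104 → 22 bp
  105–163 then 1–40 → 59 + 40 = 99 bp
Sorted largest to smallest: 99, 42, 22 bp.

99, 42, 22 bp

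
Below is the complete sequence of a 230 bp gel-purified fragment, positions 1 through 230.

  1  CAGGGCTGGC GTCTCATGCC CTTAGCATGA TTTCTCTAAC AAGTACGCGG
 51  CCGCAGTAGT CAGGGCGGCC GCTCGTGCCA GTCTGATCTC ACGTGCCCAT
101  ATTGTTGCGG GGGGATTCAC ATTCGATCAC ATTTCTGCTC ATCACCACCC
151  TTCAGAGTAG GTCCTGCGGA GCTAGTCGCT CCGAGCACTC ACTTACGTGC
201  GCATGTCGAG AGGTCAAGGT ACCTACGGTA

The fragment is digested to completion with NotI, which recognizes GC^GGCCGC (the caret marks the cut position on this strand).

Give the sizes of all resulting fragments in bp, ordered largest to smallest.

164, 48, 18 bp

NotI sites (GCGGCCGC) start at positions 47, 65.
NotI cuts after base 2 of each site, so after positions 48, 66.
Linear molecule, 2 cuts → 3 fragments:
  1–48 → 48 bp
  49–66 → 18 bp
  67–230 → 164 bp
Sorted largest to smallest: 164, 48, 18 bp.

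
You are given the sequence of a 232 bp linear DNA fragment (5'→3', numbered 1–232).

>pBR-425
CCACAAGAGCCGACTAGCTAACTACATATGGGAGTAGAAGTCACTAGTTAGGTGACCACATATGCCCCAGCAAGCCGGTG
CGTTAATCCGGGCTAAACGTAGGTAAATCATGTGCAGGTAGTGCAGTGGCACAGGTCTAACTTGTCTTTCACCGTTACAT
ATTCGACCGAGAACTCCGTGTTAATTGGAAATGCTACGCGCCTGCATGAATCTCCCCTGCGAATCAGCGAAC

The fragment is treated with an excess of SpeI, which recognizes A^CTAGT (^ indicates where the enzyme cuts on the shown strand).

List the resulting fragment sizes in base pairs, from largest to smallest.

189, 43 bp

The SpeI site (ACTAGT) starts at position 43.
SpeI cuts after the first base of each site, so after position 43.
Linear molecule, 1 cut → 2 fragments:
  1–43 → 43 bp
  44–232 → 189 bp
Sorted largest to smallest: 189, 43 bp.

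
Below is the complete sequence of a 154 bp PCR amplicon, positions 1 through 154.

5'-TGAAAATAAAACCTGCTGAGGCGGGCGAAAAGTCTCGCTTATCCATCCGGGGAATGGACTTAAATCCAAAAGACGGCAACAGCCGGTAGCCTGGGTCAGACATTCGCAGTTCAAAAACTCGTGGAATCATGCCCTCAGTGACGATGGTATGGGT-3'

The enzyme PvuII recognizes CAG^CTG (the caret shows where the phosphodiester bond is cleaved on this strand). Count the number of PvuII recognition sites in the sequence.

0

No occurrence of CAGCTG is present in the sequence.
PvuII does not cut: 0 sites.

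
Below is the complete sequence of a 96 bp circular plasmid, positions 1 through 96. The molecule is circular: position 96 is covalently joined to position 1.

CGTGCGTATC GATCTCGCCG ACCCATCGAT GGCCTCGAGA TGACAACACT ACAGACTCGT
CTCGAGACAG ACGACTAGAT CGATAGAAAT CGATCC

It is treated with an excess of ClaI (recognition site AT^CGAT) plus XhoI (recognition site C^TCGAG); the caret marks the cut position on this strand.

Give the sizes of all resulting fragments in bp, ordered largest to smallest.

27, 19, 17, 15, 10, 8 bp

ClaI sites (ATCGAT) start at positions 8, 25, 79, 89.
ClaI cuts after base 2 of each site, so after positions 9, 26, 80, 90.
XhoI sites (CTCGAG) start at positions 34, 61.
XhoI cuts after the first base of each site, so after positions 34, 61.
Combined cut positions: 9, 26, 34, 61, 80, 90.
Circular molecule, 6 cuts → 6 fragments:
  10–26 → 17 bp
  27–34 → 8 bp
  35–61 → 27 bp
  62–80 → 19 bp
  81–90 → 10 bp
  91–96 then 1–9 → 6 + 9 = 15 bp
Sorted largest to smallest: 27, 19, 17, 15, 10, 8 bp.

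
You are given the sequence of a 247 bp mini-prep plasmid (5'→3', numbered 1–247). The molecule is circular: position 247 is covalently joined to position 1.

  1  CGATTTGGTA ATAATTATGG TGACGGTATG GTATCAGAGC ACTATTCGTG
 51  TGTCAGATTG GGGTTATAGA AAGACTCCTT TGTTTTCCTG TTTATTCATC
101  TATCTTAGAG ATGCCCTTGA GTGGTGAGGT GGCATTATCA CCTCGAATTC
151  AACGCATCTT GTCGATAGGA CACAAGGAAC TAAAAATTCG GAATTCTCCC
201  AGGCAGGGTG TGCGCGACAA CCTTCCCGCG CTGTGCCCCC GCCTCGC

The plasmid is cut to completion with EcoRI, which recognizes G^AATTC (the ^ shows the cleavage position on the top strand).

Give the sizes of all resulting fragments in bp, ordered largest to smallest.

EcoRI sites (GAATTC) start at positions 145, 191.
EcoRI cuts after the first base of each site, so after positions 145, 191.
Circular molecule, 2 cuts → 2 fragments:
  146–191 → 46 bp
  192–247 then 1–145 → 56 + 145 = 201 bp
Sorted largest to smallest: 201, 46 bp.

201, 46 bp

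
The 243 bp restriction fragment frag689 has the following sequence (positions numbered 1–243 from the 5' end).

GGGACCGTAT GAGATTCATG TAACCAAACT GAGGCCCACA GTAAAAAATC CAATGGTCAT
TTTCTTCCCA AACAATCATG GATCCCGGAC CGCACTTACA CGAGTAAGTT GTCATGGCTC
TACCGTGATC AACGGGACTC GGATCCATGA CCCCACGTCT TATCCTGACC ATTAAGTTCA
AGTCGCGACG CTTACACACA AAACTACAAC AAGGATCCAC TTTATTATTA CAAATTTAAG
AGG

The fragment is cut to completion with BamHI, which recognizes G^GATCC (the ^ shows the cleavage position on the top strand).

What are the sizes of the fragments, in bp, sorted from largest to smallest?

BamHI sites (GGATCC) start at positions 80, 141, 213.
BamHI cuts after the first base of each site, so after positions 80, 141, 213.
Linear molecule, 3 cuts → 4 fragments:
  1–80 → 80 bp
  81–141 → 61 bp
  142–213 → 72 bp
  214–243 → 30 bp
Sorted largest to smallest: 80, 72, 61, 30 bp.

80, 72, 61, 30 bp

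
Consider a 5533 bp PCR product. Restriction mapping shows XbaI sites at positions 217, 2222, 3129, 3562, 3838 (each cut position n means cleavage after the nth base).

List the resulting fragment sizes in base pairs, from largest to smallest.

Linear molecule, 5 cuts → 6 fragments:
  217 − 0 = 217 bp
  2222 − 217 = 2005 bp
  3129 − 2222 = 907 bp
  3562 − 3129 = 433 bp
  3838 − 3562 = 276 bp
  5533 − 3838 = 1695 bp
Sorted largest to smallest: 2005, 1695, 907, 433, 276, 217 bp.

2005, 1695, 907, 433, 276, 217 bp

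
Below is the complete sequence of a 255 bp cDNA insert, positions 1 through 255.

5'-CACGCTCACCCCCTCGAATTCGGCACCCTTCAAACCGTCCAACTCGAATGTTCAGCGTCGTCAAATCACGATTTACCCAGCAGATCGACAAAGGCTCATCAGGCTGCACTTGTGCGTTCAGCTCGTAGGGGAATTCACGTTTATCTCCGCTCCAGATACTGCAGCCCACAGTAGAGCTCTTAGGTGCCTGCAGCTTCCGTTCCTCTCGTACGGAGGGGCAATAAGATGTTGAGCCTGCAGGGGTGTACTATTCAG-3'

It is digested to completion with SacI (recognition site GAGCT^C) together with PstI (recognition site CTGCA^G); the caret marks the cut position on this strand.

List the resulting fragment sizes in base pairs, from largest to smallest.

The SacI site (GAGCTC) starts at position 174.
SacI cuts after base 5 of each site (before the last base), so after position 178.
PstI sites (CTGCAG) start at positions 159, 188, 235.
PstI cuts after base 5 of each site (before the last base), so after positions 163, 192, 239.
Combined cut positions: 163, 178, 192, 239.
Linear molecule, 4 cuts → 5 fragments:
  1–163 → 163 bp
  164–178 → 15 bp
  179–192 → 14 bp
  193–239 → 47 bp
  240–255 → 16 bp
Sorted largest to smallest: 163, 47, 16, 15, 14 bp.

163, 47, 16, 15, 14 bp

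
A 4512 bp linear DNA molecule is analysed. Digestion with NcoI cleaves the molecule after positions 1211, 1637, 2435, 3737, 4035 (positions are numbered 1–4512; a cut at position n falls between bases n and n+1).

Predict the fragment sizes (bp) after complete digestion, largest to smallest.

Linear molecule, 5 cuts → 6 fragments:
  1211 − 0 = 1211 bp
  1637 − 1211 = 426 bp
  2435 − 1637 = 798 bp
  3737 − 2435 = 1302 bp
  4035 − 3737 = 298 bp
  4512 − 4035 = 477 bp
Sorted largest to smallest: 1302, 1211, 798, 477, 426, 298 bp.

1302, 1211, 798, 477, 426, 298 bp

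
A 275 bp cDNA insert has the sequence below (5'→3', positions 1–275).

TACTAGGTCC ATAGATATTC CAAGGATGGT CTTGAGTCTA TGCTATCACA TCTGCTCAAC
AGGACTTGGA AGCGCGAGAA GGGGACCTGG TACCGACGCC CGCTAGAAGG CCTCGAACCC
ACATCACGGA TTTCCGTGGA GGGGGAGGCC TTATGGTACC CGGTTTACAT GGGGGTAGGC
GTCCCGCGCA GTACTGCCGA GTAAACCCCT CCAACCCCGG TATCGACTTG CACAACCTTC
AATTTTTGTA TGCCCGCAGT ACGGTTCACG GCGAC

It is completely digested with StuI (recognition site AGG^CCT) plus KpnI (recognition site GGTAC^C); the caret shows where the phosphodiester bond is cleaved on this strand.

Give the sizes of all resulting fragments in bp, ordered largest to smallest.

StuI sites (AGGCCT) start at positions 108, 146.
StuI cuts after base 3 of each site, so after positions 110, 148.
KpnI sites (GGTACC) start at positions 89, 155.
KpnI cuts after base 5 of each site (before the last base), so after positions 93, 159.
Combined cut positions: 93, 110, 148, 159.
Linear molecule, 4 cuts → 5 fragments:
  1–93 → 93 bp
  94–110 → 17 bp
  111–148 → 38 bp
  149–159 → 11 bp
  160–275 → 116 bp
Sorted largest to smallest: 116, 93, 38, 17, 11 bp.

116, 93, 38, 17, 11 bp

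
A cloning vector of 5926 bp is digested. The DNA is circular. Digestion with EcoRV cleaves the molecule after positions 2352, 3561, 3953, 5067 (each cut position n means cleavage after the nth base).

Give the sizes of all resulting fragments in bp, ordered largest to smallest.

3211, 1209, 1114, 392 bp

Circular molecule, 4 cuts → 4 fragments:
  3561 − 2352 = 1209 bp
  3953 − 3561 = 392 bp
  5067 − 3953 = 1114 bp
  wrap: 5926 − 5067 + 2352 = 3211 bp
Sorted largest to smallest: 3211, 1209, 1114, 392 bp.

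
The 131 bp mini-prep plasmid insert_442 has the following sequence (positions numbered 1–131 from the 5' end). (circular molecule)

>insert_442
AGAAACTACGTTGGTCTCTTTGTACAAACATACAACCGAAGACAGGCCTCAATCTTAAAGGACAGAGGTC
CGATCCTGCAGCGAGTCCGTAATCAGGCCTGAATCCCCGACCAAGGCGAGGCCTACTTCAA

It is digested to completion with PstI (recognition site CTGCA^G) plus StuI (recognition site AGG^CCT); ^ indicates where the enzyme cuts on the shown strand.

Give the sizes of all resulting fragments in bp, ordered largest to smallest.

The PstI site (CTGCAG) starts at position 76.
PstI cuts after base 5 of each site (before the last base), so after position 80.
StuI sites (AGGCCT) start at positions 44, 95, 119.
StuI cuts after base 3 of each site, so after positions 46, 97, 121.
Combined cut positions: 46, 80, 97, 121.
Circular molecule, 4 cuts → 4 fragments:
  47–80 → 34 bp
  81–97 → 17 bp
  98–121 → 24 bp
  122–131 then 1–46 → 10 + 46 = 56 bp
Sorted largest to smallest: 56, 34, 24, 17 bp.

56, 34, 24, 17 bp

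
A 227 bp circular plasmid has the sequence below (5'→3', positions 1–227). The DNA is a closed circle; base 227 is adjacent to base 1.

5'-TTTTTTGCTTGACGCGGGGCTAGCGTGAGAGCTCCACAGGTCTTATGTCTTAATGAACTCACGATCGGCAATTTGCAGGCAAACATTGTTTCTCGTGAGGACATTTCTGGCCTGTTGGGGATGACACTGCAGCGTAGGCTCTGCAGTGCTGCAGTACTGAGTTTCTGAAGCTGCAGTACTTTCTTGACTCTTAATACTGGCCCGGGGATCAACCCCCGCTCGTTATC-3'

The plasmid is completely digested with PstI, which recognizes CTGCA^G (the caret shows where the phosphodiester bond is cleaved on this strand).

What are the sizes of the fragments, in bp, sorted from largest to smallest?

183, 22, 14, 8 bp

PstI sites (CTGCAG) start at positions 127, 141, 149, 171.
PstI cuts after base 5 of each site (before the last base), so after positions 131, 145, 153, 175.
Circular molecule, 4 cuts → 4 fragments:
  132–145 → 14 bp
  146–153 → 8 bp
  154–175 → 22 bp
  176–227 then 1–131 → 52 + 131 = 183 bp
Sorted largest to smallest: 183, 22, 14, 8 bp.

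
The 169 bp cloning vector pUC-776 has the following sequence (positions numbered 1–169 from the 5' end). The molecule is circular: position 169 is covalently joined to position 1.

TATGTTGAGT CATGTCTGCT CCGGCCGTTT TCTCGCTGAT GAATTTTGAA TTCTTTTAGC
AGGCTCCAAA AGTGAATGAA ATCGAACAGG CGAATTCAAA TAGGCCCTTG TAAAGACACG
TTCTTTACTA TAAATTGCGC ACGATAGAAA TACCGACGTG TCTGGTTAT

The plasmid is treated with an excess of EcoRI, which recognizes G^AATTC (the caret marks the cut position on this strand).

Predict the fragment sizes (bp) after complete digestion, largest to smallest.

EcoRI sites (GAATTC) start at positions 48, 92.
EcoRI cuts after the first base of each site, so after positions 48, 92.
Circular molecule, 2 cuts → 2 fragments:
  49–92 → 44 bp
  93–169 then 1–48 → 77 + 48 = 125 bp
Sorted largest to smallest: 125, 44 bp.

125, 44 bp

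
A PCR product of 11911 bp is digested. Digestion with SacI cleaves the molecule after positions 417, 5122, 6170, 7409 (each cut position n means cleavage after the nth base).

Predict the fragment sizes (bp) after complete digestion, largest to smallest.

4705, 4502, 1239, 1048, 417 bp

Linear molecule, 4 cuts → 5 fragments:
  417 − 0 = 417 bp
  5122 − 417 = 4705 bp
  6170 − 5122 = 1048 bp
  7409 − 6170 = 1239 bp
  11911 − 7409 = 4502 bp
Sorted largest to smallest: 4705, 4502, 1239, 1048, 417 bp.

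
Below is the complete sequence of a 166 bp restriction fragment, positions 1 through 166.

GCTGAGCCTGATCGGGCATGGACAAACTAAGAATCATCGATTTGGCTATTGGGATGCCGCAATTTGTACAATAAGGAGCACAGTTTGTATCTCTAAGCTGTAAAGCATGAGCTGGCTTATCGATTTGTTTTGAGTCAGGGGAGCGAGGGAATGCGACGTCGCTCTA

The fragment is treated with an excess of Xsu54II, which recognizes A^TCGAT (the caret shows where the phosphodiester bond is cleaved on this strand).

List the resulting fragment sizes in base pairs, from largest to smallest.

Xsu54II sites (ATCGAT) start at positions 36, 119.
Xsu54II cuts after the first base of each site, so after positions 36, 119.
Linear molecule, 2 cuts → 3 fragments:
  1–36 → 36 bp
  37–119 → 83 bp
  120–166 → 47 bp
Sorted largest to smallest: 83, 47, 36 bp.

83, 47, 36 bp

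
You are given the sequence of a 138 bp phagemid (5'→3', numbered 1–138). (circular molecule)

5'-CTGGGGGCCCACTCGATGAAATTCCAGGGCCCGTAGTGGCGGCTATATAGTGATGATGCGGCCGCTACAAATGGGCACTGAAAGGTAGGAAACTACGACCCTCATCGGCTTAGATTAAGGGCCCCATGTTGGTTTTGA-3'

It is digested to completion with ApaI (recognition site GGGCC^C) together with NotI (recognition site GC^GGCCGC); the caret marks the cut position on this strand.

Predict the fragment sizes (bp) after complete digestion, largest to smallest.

ApaI sites (GGGCCC) start at positions 5, 27, 119.
ApaI cuts after base 5 of each site (before the last base), so after positions 9, 31, 123.
The NotI site (GCGGCCGC) starts at position 58.
NotI cuts after base 2 of each site, so after position 59.
Combined cut positions: 9, 31, 59, 123.
Circular molecule, 4 cuts → 4 fragments:
  10–31 → 22 bp
  32–59 → 28 bp
  60–123 → 64 bp
  124–138 then 1–9 → 15 + 9 = 24 bp
Sorted largest to smallest: 64, 28, 24, 22 bp.

64, 28, 24, 22 bp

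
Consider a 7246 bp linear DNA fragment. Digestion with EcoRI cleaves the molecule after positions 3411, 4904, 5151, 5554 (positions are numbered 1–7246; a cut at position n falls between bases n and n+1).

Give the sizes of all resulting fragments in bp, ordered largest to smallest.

3411, 1692, 1493, 403, 247 bp

Linear molecule, 4 cuts → 5 fragments:
  3411 − 0 = 3411 bp
  4904 − 3411 = 1493 bp
  5151 − 4904 = 247 bp
  5554 − 5151 = 403 bp
  7246 − 5554 = 1692 bp
Sorted largest to smallest: 3411, 1692, 1493, 403, 247 bp.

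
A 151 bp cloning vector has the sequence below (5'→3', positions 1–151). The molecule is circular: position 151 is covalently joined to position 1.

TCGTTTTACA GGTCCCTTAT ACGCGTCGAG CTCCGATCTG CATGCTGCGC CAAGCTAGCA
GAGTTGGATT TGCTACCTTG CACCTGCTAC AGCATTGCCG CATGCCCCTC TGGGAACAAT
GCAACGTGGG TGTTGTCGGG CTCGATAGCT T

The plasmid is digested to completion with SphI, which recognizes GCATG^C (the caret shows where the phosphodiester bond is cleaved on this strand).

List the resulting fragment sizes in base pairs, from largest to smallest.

SphI sites (GCATGC) start at positions 40, 100.
SphI cuts after base 5 of each site (before the last base), so after positions 44, 104.
Circular molecule, 2 cuts → 2 fragments:
  45–104 → 60 bp
  105–151 then 1–44 → 47 + 44 = 91 bp
Sorted largest to smallest: 91, 60 bp.

91, 60 bp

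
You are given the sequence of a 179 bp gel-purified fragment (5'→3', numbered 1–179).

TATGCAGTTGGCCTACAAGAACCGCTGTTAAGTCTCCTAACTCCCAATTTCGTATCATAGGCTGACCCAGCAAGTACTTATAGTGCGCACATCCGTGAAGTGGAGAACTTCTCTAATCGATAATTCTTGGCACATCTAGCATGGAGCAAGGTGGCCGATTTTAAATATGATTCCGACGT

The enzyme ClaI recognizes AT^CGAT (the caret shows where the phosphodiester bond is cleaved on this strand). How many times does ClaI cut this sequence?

ATCGAT occurs starting at position 116.
ClaI cuts at 1 site.

1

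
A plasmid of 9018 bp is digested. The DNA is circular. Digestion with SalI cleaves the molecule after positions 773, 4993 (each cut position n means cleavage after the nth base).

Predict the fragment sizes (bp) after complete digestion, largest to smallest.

4798, 4220 bp

Circular molecule, 2 cuts → 2 fragments:
  4993 − 773 = 4220 bp
  wrap: 9018 − 4993 + 773 = 4798 bp
Sorted largest to smallest: 4798, 4220 bp.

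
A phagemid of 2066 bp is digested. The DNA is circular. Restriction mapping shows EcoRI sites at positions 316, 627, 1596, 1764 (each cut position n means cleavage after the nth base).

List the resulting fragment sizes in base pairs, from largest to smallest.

Circular molecule, 4 cuts → 4 fragments:
  627 − 316 = 311 bp
  1596 − 627 = 969 bp
  1764 − 1596 = 168 bp
  wrap: 2066 − 1764 + 316 = 618 bp
Sorted largest to smallest: 969, 618, 311, 168 bp.

969, 618, 311, 168 bp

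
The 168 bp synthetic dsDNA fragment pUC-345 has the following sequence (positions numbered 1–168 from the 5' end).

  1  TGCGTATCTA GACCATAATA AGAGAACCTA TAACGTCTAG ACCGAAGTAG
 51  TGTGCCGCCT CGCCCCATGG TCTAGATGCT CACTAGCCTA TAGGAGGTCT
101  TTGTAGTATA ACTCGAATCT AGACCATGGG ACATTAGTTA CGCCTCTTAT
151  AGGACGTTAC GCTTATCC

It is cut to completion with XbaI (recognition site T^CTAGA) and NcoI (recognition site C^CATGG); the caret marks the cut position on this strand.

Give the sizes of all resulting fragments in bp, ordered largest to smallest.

XbaI sites (TCTAGA) start at positions 7, 36, 71, 118.
XbaI cuts after the first base of each site, so after positions 7, 36, 71, 118.
NcoI sites (CCATGG) start at positions 65, 124.
NcoI cuts after the first base of each site, so after positions 65, 124.
Combined cut positions: 7, 36, 65, 71, 118, 124.
Linear molecule, 6 cuts → 7 fragments:
  1–7 → 7 bp
  8–36 → 29 bp
  37–65 → 29 bp
  66–71 → 6 bp
  72–118 → 47 bp
  119–124 → 6 bp
  125–168 → 44 bp
Sorted largest to smallest: 47, 44, 29, 29, 7, 6, 6 bp.

47, 44, 29, 29, 7, 6, 6 bp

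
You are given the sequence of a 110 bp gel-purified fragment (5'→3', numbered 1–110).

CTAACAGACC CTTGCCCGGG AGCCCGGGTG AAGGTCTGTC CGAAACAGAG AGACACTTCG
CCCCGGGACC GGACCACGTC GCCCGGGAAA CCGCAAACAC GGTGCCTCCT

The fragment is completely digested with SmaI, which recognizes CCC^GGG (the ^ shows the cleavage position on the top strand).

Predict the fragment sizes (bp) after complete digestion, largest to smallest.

SmaI sites (CCCGGG) start at positions 15, 23, 62, 82.
SmaI cuts after base 3 of each site, so after positions 17, 25, 64, 84.
Linear molecule, 4 cuts → 5 fragments:
  1–17 → 17 bp
  18–25 → 8 bp
  26–64 → 39 bp
  65–84 → 20 bp
  85–110 → 26 bp
Sorted largest to smallest: 39, 26, 20, 17, 8 bp.

39, 26, 20, 17, 8 bp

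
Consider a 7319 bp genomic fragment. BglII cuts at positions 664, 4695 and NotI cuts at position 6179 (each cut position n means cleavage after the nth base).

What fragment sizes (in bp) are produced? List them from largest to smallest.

Combined cut positions (sorted): 664, 4695, 6179.
Linear molecule, 3 cuts → 4 fragments:
  664 − 0 = 664 bp
  4695 − 664 = 4031 bp
  6179 − 4695 = 1484 bp
  7319 − 6179 = 1140 bp
Sorted largest to smallest: 4031, 1484, 1140, 664 bp.

4031, 1484, 1140, 664 bp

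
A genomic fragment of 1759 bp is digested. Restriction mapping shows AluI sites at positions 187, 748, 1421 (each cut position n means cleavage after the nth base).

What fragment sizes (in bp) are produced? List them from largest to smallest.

Linear molecule, 3 cuts → 4 fragments:
  187 − 0 = 187 bp
  748 − 187 = 561 bp
  1421 − 748 = 673 bp
  1759 − 1421 = 338 bp
Sorted largest to smallest: 673, 561, 338, 187 bp.

673, 561, 338, 187 bp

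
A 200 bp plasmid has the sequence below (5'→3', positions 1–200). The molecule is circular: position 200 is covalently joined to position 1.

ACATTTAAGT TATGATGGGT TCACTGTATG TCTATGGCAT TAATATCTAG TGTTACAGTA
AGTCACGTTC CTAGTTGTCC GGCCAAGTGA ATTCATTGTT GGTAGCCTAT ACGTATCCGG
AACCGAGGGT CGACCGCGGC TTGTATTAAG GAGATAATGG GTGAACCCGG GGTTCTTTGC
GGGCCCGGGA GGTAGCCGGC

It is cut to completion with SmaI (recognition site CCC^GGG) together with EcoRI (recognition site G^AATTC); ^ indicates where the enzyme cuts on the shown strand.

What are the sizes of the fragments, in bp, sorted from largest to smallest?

SmaI sites (CCCGGG) start at positions 166, 184.
SmaI cuts after base 3 of each site, so after positions 168, 186.
The EcoRI site (GAATTC) starts at position 89.
EcoRI cuts after the first base of each site, so after position 89.
Combined cut positions: 89, 168, 186.
Circular molecule, 3 cuts → 3 fragments:
  90–168 → 79 bp
  169–186 → 18 bp
  187–200 then 1–89 → 14 + 89 = 103 bp
Sorted largest to smallest: 103, 79, 18 bp.

103, 79, 18 bp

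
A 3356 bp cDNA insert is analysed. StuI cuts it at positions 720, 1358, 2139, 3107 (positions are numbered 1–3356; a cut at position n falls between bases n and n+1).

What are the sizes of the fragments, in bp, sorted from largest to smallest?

968, 781, 720, 638, 249 bp

Linear molecule, 4 cuts → 5 fragments:
  720 − 0 = 720 bp
  1358 − 720 = 638 bp
  2139 − 1358 = 781 bp
  3107 − 2139 = 968 bp
  3356 − 3107 = 249 bp
Sorted largest to smallest: 968, 781, 720, 638, 249 bp.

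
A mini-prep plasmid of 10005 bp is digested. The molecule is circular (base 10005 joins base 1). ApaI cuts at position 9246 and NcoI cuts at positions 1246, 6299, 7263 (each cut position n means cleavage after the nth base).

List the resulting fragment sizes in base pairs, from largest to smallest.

5053, 2005, 1983, 964 bp

Combined cut positions (sorted): 1246, 6299, 7263, 9246.
Circular molecule, 4 cuts → 4 fragments:
  6299 − 1246 = 5053 bp
  7263 − 6299 = 964 bp
  9246 − 7263 = 1983 bp
  wrap: 10005 − 9246 + 1246 = 2005 bp
Sorted largest to smallest: 5053, 2005, 1983, 964 bp.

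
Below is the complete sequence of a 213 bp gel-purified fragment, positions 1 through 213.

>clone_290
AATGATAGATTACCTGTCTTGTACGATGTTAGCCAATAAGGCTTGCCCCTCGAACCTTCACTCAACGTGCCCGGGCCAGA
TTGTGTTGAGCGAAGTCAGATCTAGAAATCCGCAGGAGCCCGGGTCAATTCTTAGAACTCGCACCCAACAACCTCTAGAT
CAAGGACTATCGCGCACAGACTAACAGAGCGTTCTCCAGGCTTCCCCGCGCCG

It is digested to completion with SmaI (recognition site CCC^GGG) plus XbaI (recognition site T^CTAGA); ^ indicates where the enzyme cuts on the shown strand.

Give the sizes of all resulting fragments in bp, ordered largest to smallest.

SmaI sites (CCCGGG) start at positions 70, 119.
SmaI cuts after base 3 of each site, so after positions 72, 121.
XbaI sites (TCTAGA) start at positions 101, 154.
XbaI cuts after the first base of each site, so after positions 101, 154.
Combined cut positions: 72, 101, 121, 154.
Linear molecule, 4 cuts → 5 fragments:
  1–72 → 72 bp
  73–101 → 29 bp
  102–121 → 20 bp
  122–154 → 33 bp
  155–213 → 59 bp
Sorted largest to smallest: 72, 59, 33, 29, 20 bp.

72, 59, 33, 29, 20 bp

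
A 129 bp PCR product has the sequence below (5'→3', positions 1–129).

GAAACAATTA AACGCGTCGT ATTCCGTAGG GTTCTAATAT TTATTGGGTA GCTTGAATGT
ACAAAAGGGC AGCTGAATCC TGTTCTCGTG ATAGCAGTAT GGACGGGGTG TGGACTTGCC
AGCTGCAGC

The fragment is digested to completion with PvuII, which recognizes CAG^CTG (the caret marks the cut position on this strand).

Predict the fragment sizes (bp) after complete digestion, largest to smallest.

PvuII sites (CAGCTG) start at positions 70, 120.
PvuII cuts after base 3 of each site, so after positions 72, 122.
Linear molecule, 2 cuts → 3 fragments:
  1–72 → 72 bp
  73–122 → 50 bp
  123–129 → 7 bp
Sorted largest to smallest: 72, 50, 7 bp.

72, 50, 7 bp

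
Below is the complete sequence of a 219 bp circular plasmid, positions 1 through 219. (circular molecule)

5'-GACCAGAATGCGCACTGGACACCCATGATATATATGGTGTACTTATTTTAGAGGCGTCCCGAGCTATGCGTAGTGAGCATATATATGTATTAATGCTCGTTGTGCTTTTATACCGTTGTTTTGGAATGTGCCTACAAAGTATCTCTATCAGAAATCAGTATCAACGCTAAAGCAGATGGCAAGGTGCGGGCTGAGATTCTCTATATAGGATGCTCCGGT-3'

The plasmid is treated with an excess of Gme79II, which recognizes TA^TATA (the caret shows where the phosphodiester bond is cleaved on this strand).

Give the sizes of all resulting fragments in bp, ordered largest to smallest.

Gme79II sites (TATATA) start at positions 29, 80, 202.
Gme79II cuts after base 2 of each site, so after positions 30, 81, 203.
Circular molecule, 3 cuts → 3 fragments:
  31–81 → 51 bp
  82–203 → 122 bp
  204–219 then 1–30 → 16 + 30 = 46 bp
Sorted largest to smallest: 122, 51, 46 bp.

122, 51, 46 bp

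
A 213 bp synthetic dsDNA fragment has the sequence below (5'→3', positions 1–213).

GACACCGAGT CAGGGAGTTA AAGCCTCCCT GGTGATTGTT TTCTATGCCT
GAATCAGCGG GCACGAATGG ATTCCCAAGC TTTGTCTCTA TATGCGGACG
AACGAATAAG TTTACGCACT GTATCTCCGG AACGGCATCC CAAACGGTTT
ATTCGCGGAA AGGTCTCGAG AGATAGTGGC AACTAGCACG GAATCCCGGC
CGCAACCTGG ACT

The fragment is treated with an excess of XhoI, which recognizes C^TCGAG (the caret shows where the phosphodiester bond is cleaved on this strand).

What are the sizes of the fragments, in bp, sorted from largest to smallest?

165, 48 bp

The XhoI site (CTCGAG) starts at position 165.
XhoI cuts after the first base of each site, so after position 165.
Linear molecule, 1 cut → 2 fragments:
  1–165 → 165 bp
  166–213 → 48 bp
Sorted largest to smallest: 165, 48 bp.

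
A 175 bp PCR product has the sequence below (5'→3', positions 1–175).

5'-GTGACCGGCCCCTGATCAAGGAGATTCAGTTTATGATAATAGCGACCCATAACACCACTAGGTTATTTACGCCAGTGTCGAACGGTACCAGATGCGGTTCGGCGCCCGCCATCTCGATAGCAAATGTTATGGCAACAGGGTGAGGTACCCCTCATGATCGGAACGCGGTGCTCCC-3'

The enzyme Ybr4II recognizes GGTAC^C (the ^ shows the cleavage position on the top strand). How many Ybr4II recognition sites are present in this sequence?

2

GGTACC occurs starting at positions 84, 144.
Ybr4II cuts at 2 sites.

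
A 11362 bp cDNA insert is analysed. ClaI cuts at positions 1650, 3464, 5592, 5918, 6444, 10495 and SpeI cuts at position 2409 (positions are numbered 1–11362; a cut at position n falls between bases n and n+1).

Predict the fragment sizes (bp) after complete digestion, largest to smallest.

4051, 2128, 1650, 1055, 867, 759, 526, 326 bp

Combined cut positions (sorted): 1650, 2409, 3464, 5592, 5918, 6444, 10495.
Linear molecule, 7 cuts → 8 fragments:
  1650 − 0 = 1650 bp
  2409 − 1650 = 759 bp
  3464 − 2409 = 1055 bp
  5592 − 3464 = 2128 bp
  5918 − 5592 = 326 bp
  6444 − 5918 = 526 bp
  10495 − 6444 = 4051 bp
  11362 − 10495 = 867 bp
Sorted largest to smallest: 4051, 2128, 1650, 1055, 867, 759, 526, 326 bp.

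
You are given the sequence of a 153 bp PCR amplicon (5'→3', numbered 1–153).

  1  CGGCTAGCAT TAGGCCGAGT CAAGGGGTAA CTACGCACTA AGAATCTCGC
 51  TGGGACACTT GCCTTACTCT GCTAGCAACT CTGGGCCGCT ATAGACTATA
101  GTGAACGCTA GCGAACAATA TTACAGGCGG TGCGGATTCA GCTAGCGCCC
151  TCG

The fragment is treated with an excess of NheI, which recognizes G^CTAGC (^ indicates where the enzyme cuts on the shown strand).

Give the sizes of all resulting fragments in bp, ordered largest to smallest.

68, 36, 34, 12, 3 bp

NheI sites (GCTAGC) start at positions 3, 71, 107, 141.
NheI cuts after the first base of each site, so after positions 3, 71, 107, 141.
Linear molecule, 4 cuts → 5 fragments:
  1–3 → 3 bp
  4–71 → 68 bp
  72–107 → 36 bp
  108–141 → 34 bp
  142–153 → 12 bp
Sorted largest to smallest: 68, 36, 34, 12, 3 bp.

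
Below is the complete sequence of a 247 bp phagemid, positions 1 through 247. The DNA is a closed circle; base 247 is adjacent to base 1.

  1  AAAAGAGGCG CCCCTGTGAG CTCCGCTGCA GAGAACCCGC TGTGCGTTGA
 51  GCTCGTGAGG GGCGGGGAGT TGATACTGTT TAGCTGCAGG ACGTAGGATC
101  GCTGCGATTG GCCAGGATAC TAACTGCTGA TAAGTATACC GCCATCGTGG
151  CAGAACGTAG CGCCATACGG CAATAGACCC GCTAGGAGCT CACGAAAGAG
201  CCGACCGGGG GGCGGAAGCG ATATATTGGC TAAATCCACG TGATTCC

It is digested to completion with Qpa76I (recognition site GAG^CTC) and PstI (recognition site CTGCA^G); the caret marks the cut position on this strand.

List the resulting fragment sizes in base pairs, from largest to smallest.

100, 79, 37, 21, 10 bp

Qpa76I sites (GAGCTC) start at positions 18, 49, 186.
Qpa76I cuts after base 3 of each site, so after positions 20, 51, 188.
PstI sites (CTGCAG) start at positions 26, 84.
PstI cuts after base 5 of each site (before the last base), so after positions 30, 88.
Combined cut positions: 20, 30, 51, 88, 188.
Circular molecule, 5 cuts → 5 fragments:
  21–30 → 10 bp
  31–51 → 21 bp
  52–88 → 37 bp
  89–188 → 100 bp
  189–247 then 1–20 → 59 + 20 = 79 bp
Sorted largest to smallest: 100, 79, 37, 21, 10 bp.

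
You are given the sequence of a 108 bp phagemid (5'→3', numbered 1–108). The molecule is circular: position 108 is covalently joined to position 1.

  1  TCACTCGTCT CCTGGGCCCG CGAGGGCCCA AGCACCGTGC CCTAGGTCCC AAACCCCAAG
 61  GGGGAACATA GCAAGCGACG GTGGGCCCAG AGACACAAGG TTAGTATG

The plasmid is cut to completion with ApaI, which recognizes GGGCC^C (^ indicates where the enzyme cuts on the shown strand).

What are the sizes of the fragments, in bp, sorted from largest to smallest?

ApaI sites (GGGCCC) start at positions 14, 24, 83.
ApaI cuts after base 5 of each site (before the last base), so after positions 18, 28, 87.
Circular molecule, 3 cuts → 3 fragments:
  19–28 → 10 bp
  29–87 → 59 bp
  88–108 then 1–18 → 21 + 18 = 39 bp
Sorted largest to smallest: 59, 39, 10 bp.

59, 39, 10 bp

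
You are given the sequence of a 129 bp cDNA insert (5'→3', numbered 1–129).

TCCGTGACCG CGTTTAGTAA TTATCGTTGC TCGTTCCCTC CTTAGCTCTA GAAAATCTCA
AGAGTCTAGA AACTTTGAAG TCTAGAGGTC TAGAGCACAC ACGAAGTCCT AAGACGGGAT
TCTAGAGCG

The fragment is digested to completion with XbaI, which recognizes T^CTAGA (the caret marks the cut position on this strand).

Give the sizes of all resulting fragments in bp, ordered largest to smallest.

47, 32, 18, 16, 8, 8 bp

XbaI sites (TCTAGA) start at positions 47, 65, 81, 89, 121.
XbaI cuts after the first base of each site, so after positions 47, 65, 81, 89, 121.
Linear molecule, 5 cuts → 6 fragments:
  1–47 → 47 bp
  48–65 → 18 bp
  66–81 → 16 bp
  82–89 → 8 bp
  90–121 → 32 bp
  122–129 → 8 bp
Sorted largest to smallest: 47, 32, 18, 16, 8, 8 bp.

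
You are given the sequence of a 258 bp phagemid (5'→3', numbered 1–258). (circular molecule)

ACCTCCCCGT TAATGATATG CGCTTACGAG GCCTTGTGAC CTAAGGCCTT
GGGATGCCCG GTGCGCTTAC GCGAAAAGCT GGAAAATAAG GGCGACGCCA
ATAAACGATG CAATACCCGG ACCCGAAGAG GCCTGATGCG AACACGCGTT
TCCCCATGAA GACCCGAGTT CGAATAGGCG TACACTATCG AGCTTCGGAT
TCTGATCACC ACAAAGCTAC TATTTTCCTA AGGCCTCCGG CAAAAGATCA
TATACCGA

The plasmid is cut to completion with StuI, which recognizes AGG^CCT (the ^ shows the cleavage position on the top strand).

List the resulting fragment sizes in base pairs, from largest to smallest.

StuI sites (AGGCCT) start at positions 29, 44, 129, 231.
StuI cuts after base 3 of each site, so after positions 31, 46, 131, 233.
Circular molecule, 4 cuts → 4 fragments:
  32–46 → 15 bp
  47–131 → 85 bp
  132–233 → 102 bp
  234–258 then 1–31 → 25 + 31 = 56 bp
Sorted largest to smallest: 102, 85, 56, 15 bp.

102, 85, 56, 15 bp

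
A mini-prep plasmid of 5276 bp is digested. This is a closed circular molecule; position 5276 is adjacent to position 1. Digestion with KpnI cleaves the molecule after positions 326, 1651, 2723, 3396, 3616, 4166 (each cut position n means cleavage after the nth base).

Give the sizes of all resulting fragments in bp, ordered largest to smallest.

1436, 1325, 1072, 673, 550, 220 bp

Circular molecule, 6 cuts → 6 fragments:
  1651 − 326 = 1325 bp
  2723 − 1651 = 1072 bp
  3396 − 2723 = 673 bp
  3616 − 3396 = 220 bp
  4166 − 3616 = 550 bp
  wrap: 5276 − 4166 + 326 = 1436 bp
Sorted largest to smallest: 1436, 1325, 1072, 673, 550, 220 bp.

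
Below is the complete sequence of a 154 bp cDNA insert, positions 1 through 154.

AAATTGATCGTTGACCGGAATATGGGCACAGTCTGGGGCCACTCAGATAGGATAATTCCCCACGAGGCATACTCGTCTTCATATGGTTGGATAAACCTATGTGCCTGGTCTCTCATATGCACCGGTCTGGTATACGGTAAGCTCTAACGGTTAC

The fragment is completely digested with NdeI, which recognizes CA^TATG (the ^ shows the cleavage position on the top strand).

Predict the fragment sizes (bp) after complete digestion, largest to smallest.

81, 39, 34 bp

NdeI sites (CATATG) start at positions 80, 114.
NdeI cuts after base 2 of each site, so after positions 81, 115.
Linear molecule, 2 cuts → 3 fragments:
  1–81 → 81 bp
  82–115 → 34 bp
  116–154 → 39 bp
Sorted largest to smallest: 81, 39, 34 bp.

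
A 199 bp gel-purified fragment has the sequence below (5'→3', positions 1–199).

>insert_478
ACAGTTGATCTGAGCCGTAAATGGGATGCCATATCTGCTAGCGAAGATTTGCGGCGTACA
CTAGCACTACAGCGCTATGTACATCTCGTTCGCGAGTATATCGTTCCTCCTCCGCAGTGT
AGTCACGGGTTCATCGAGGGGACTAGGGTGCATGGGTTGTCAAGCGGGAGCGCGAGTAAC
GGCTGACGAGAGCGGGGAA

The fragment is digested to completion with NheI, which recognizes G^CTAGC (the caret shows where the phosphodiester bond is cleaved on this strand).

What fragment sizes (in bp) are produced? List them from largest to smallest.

162, 37 bp

The NheI site (GCTAGC) starts at position 37.
NheI cuts after the first base of each site, so after position 37.
Linear molecule, 1 cut → 2 fragments:
  1–37 → 37 bp
  38–199 → 162 bp
Sorted largest to smallest: 162, 37 bp.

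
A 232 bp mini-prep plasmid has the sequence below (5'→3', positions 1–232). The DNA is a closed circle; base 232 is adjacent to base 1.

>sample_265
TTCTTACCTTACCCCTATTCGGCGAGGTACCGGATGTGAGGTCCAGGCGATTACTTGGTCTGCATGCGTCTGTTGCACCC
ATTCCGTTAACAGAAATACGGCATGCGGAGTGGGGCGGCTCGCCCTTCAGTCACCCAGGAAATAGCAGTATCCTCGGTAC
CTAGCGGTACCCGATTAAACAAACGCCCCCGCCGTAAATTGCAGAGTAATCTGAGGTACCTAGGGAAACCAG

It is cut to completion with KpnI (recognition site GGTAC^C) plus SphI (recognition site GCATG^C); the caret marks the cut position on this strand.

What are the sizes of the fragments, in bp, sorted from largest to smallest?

55, 49, 43, 39, 36, 10 bp

KpnI sites (GGTACC) start at positions 26, 156, 166, 215.
KpnI cuts after base 5 of each site (before the last base), so after positions 30, 160, 170, 219.
SphI sites (GCATGC) start at positions 62, 101.
SphI cuts after base 5 of each site (before the last base), so after positions 66, 105.
Combined cut positions: 30, 66, 105, 160, 170, 219.
Circular molecule, 6 cuts → 6 fragments:
  31–66 → 36 bp
  67–105 → 39 bp
  106–160 → 55 bp
  161–170 → 10 bp
  171–219 → 49 bp
  220–232 then 1–30 → 13 + 30 = 43 bp
Sorted largest to smallest: 55, 49, 43, 39, 36, 10 bp.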